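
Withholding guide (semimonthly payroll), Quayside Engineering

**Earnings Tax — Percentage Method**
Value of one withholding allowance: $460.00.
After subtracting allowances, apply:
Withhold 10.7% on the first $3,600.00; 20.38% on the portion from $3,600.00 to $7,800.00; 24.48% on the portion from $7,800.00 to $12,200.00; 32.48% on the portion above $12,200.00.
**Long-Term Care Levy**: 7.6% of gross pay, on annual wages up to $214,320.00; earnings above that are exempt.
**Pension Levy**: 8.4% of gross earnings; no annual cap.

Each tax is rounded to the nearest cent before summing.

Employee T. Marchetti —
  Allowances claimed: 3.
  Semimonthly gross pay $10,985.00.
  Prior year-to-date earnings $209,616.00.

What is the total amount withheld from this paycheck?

Earnings Tax: taxable = $10,985.00 − 3×$460.00 = $9,605.00
  $1,241.16 + 24.48% × ($9,605.00 − $7,800.00) = $1,241.16 + 24.48% × $1,805.00 = $1,683.02
Long-Term Care Levy: cap $214,320.00 − YTD $209,616.00 = $4,704.00 subject; 7.6% × $4,704.00 = $357.50
Pension Levy: 8.4% × $10,985.00 = $922.74
Total: $1,683.02 + $357.50 + $922.74 = $2,963.26

$2,963.26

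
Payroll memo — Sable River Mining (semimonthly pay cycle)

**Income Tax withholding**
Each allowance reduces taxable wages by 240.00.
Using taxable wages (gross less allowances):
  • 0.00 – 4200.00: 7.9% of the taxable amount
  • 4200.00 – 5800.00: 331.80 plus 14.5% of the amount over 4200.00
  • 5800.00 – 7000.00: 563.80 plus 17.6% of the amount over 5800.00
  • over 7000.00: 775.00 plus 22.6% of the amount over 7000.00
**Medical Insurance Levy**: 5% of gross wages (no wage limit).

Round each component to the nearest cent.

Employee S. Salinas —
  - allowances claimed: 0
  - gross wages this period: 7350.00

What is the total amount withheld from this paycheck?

Income Tax: taxable = 7350.00
  775.00 + 22.6% × (7350.00 − 7000.00) = 775.00 + 22.6% × 350.00 = 854.10
Medical Insurance Levy: 5% × 7350.00 = 367.50
Total: 854.10 + 367.50 = 1221.60

1221.60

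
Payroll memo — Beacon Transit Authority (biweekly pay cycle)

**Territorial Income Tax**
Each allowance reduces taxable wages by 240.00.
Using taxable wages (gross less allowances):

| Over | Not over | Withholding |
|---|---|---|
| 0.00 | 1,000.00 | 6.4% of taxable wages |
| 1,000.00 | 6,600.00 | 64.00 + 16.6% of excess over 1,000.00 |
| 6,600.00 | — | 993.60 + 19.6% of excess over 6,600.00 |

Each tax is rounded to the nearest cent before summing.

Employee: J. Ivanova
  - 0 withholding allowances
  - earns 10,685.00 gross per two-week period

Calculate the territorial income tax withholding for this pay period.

1,794.26

Territorial Income Tax: taxable = 10,685.00
  993.60 + 19.6% × (10,685.00 − 6,600.00) = 993.60 + 19.6% × 4,085.00 = 1,794.26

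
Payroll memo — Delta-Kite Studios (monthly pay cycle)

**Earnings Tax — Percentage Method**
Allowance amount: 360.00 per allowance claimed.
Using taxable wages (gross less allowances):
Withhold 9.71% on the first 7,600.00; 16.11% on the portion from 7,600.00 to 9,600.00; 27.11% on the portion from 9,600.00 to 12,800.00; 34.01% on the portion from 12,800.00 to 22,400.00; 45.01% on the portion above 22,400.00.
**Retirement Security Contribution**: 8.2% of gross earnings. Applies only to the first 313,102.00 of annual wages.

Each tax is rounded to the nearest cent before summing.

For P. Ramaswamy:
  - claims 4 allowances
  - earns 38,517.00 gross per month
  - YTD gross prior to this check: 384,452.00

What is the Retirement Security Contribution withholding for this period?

0.00

Retirement Security Contribution: YTD 384,452.00 ≥ cap 313,102.00 → 0.00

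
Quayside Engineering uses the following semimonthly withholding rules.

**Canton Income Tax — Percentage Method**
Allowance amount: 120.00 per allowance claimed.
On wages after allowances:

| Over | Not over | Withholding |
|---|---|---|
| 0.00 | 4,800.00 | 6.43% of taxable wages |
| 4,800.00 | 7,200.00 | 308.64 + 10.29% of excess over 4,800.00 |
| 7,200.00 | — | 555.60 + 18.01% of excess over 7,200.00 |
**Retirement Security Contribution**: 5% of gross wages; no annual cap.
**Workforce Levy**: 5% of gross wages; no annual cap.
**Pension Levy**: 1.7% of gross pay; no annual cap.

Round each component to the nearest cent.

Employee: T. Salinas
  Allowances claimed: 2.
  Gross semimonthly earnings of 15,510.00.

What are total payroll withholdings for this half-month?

Canton Income Tax: taxable = 15,510.00 − 2×120.00 = 15,270.00
  555.60 + 18.01% × (15,270.00 − 7,200.00) = 555.60 + 18.01% × 8,070.00 = 2,009.01
Retirement Security Contribution: 5% × 15,510.00 = 775.50
Workforce Levy: 5% × 15,510.00 = 775.50
Pension Levy: 1.7% × 15,510.00 = 263.67
Total: 2,009.01 + 775.50 + 775.50 + 263.67 = 3,823.68

3,823.68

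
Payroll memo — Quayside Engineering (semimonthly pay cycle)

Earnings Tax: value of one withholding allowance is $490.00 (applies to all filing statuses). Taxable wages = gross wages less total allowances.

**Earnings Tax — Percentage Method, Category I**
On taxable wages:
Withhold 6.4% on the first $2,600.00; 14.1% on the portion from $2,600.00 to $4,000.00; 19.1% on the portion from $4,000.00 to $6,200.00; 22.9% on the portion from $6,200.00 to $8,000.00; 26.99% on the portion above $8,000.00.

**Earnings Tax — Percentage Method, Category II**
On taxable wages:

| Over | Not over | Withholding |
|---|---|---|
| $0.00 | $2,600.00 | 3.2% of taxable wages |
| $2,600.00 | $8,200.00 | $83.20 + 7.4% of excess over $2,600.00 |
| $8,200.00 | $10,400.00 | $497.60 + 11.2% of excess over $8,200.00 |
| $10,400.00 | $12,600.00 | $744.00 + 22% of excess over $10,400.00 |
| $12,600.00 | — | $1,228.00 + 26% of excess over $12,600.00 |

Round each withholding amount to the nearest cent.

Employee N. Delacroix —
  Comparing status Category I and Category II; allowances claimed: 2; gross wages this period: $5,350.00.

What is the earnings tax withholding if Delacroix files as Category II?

$214.18

Earnings Tax (Category II): taxable = $5,350.00 − 2×$490.00 = $4,370.00
  $83.20 + 7.4% × ($4,370.00 − $2,600.00) = $83.20 + 7.4% × $1,770.00 = $214.18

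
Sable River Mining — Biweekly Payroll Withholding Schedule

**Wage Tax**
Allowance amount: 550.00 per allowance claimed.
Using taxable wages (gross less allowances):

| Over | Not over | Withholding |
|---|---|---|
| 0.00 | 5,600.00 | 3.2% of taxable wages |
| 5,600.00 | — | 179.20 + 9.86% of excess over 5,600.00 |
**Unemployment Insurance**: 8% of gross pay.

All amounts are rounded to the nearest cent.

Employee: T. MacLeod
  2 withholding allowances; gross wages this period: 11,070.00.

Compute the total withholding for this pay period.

Wage Tax: taxable = 11,070.00 − 2×550.00 = 9,970.00
  179.20 + 9.86% × (9,970.00 − 5,600.00) = 179.20 + 9.86% × 4,370.00 = 610.08
Unemployment Insurance: 8% × 11,070.00 = 885.60
Total: 610.08 + 885.60 = 1,495.68

1,495.68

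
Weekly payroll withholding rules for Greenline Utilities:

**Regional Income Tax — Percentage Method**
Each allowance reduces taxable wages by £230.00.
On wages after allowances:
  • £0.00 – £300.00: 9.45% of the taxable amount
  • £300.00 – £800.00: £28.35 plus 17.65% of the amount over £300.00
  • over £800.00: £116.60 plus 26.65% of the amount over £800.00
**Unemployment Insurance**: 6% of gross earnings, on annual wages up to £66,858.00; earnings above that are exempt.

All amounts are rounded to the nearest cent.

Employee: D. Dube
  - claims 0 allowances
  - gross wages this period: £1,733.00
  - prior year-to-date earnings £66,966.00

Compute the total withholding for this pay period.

Regional Income Tax: taxable = £1,733.00
  £116.60 + 26.65% × (£1,733.00 − £800.00) = £116.60 + 26.65% × £933.00 = £365.24
Unemployment Insurance: YTD £66,966.00 ≥ cap £66,858.00 → £0.00
Total: £365.24 + £0.00 = £365.24

£365.24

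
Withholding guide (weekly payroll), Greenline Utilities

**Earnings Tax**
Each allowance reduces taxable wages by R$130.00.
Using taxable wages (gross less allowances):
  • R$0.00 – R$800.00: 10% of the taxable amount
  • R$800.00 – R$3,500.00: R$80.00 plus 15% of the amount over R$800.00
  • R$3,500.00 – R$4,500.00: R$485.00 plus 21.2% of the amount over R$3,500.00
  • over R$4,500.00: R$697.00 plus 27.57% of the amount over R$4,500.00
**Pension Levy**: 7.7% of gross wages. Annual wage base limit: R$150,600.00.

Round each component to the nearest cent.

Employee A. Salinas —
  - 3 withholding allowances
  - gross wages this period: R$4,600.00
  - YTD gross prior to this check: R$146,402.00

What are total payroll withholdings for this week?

R$958.77

Earnings Tax: taxable = R$4,600.00 − 3×R$130.00 = R$4,210.00
  R$485.00 + 21.2% × (R$4,210.00 − R$3,500.00) = R$485.00 + 21.2% × R$710.00 = R$635.52
Pension Levy: cap R$150,600.00 − YTD R$146,402.00 = R$4,198.00 subject; 7.7% × R$4,198.00 = R$323.25
Total: R$635.52 + R$323.25 = R$958.77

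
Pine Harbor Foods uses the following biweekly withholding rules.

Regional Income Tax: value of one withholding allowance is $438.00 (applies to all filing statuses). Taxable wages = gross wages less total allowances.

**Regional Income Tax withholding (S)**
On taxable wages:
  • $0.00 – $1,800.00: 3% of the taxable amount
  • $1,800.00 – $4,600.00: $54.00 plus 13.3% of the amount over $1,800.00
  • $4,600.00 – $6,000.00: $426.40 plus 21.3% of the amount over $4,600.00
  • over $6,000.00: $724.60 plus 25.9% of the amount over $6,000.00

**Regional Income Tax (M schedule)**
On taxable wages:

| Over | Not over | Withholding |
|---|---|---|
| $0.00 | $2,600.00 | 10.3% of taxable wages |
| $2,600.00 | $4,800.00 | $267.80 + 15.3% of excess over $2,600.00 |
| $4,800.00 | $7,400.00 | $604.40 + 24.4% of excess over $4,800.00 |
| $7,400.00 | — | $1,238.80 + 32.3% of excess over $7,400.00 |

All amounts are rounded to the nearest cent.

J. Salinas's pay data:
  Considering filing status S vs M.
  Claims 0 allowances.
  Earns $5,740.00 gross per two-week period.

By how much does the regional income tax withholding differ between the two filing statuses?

Regional Income Tax (S): taxable = $5,740.00
  $426.40 + 21.3% × ($5,740.00 − $4,600.00) = $426.40 + 21.3% × $1,140.00 = $669.22
Regional Income Tax (M): taxable = $5,740.00
  $604.40 + 24.4% × ($5,740.00 − $4,800.00) = $604.40 + 24.4% × $940.00 = $833.76
Difference: |$669.22 − $833.76| = $164.54 (higher under M)

$164.54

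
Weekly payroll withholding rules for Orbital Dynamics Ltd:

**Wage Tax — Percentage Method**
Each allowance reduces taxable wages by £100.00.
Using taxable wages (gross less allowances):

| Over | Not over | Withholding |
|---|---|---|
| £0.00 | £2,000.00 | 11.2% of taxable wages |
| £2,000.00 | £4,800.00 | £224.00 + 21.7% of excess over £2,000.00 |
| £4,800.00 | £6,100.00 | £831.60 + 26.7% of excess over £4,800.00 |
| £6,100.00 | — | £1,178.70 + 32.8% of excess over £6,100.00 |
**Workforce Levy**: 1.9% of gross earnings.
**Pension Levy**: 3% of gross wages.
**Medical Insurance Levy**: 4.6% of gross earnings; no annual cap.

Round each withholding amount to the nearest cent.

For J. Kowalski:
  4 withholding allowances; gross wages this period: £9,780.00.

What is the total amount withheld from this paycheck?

Wage Tax: taxable = £9,780.00 − 4×£100.00 = £9,380.00
  £1,178.70 + 32.8% × (£9,380.00 − £6,100.00) = £1,178.70 + 32.8% × £3,280.00 = £2,254.54
Workforce Levy: 1.9% × £9,780.00 = £185.82
Pension Levy: 3% × £9,780.00 = £293.40
Medical Insurance Levy: 4.6% × £9,780.00 = £449.88
Total: £2,254.54 + £185.82 + £293.40 + £449.88 = £3,183.64

£3,183.64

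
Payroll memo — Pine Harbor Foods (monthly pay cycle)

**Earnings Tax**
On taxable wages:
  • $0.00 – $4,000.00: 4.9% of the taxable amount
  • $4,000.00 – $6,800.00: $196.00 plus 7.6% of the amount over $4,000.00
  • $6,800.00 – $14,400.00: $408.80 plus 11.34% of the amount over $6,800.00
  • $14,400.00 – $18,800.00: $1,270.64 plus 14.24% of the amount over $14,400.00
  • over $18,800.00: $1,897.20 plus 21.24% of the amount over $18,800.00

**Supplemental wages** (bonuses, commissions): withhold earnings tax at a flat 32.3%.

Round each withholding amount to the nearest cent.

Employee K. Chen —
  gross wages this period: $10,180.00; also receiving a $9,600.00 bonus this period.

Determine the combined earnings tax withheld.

$3,892.89

Earnings Tax: taxable = $10,180.00
  $408.80 + 11.34% × ($10,180.00 − $6,800.00) = $408.80 + 11.34% × $3,380.00 = $792.09
Supplemental (32.3% flat on bonus): 32.3% × $9,600.00 = $3,100.80
Total earnings tax: $792.09 + $3,100.80 = $3,892.89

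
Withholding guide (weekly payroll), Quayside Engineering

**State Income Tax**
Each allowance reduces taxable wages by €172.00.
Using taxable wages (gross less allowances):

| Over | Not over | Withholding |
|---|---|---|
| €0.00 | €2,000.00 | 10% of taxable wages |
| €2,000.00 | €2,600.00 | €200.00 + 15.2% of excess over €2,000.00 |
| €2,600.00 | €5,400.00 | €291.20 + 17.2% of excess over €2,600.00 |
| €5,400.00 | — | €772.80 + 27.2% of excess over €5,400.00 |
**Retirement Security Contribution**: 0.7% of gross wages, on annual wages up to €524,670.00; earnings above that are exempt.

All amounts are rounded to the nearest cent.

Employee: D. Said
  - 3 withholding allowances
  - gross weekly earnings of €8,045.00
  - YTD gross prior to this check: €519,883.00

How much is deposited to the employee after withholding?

€6,659.60

State Income Tax: taxable = €8,045.00 − 3×€172.00 = €7,529.00
  €772.80 + 27.2% × (€7,529.00 − €5,400.00) = €772.80 + 27.2% × €2,129.00 = €1,351.89
Retirement Security Contribution: cap €524,670.00 − YTD €519,883.00 = €4,787.00 subject; 0.7% × €4,787.00 = €33.51
Total withheld: €1,351.89 + €33.51 = €1,385.40
Net pay: €8,045.00 − €1,385.40 = €6,659.60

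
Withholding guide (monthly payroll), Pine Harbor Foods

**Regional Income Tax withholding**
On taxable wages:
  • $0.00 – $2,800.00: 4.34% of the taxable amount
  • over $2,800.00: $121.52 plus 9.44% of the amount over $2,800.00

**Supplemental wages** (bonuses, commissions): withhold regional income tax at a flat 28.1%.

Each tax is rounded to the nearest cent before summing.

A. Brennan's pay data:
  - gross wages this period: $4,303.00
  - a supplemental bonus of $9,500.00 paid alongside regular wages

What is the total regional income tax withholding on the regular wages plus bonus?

$2,932.90

Regional Income Tax: taxable = $4,303.00
  $121.52 + 9.44% × ($4,303.00 − $2,800.00) = $121.52 + 9.44% × $1,503.00 = $263.40
Supplemental (28.1% flat on bonus): 28.1% × $9,500.00 = $2,669.50
Total regional income tax: $263.40 + $2,669.50 = $2,932.90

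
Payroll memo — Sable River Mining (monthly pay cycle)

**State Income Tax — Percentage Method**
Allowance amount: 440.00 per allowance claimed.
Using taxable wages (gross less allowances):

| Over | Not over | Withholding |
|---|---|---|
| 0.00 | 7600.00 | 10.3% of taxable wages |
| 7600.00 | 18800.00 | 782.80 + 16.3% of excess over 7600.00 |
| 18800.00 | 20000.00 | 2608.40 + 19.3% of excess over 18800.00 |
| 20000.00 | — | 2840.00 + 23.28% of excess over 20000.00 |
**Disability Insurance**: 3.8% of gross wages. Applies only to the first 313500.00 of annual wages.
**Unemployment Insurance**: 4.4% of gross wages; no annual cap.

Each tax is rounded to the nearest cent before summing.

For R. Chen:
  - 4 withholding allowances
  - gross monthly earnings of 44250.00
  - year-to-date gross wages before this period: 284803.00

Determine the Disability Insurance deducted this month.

1090.49

Disability Insurance: cap 313500.00 − YTD 284803.00 = 28697.00 subject; 3.8% × 28697.00 = 1090.49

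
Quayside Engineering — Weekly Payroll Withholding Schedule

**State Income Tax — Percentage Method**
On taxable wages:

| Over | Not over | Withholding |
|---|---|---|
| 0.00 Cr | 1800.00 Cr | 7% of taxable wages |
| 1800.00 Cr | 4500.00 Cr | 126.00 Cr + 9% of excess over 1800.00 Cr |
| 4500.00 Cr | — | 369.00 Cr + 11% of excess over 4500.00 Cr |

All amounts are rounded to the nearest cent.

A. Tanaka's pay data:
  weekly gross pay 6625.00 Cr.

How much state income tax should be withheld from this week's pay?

State Income Tax: taxable = 6625.00 Cr
  369.00 Cr + 11% × (6625.00 Cr − 4500.00 Cr) = 369.00 Cr + 11% × 2125.00 Cr = 602.75 Cr

602.75 Cr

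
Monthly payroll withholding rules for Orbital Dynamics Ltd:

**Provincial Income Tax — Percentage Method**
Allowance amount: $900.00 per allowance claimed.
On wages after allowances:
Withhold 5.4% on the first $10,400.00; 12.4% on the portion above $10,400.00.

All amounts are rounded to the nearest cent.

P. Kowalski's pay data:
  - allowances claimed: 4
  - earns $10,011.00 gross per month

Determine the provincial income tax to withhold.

$346.19

Provincial Income Tax: taxable = $10,011.00 − 4×$900.00 = $6,411.00
  5.4% × $6,411.00 = $346.19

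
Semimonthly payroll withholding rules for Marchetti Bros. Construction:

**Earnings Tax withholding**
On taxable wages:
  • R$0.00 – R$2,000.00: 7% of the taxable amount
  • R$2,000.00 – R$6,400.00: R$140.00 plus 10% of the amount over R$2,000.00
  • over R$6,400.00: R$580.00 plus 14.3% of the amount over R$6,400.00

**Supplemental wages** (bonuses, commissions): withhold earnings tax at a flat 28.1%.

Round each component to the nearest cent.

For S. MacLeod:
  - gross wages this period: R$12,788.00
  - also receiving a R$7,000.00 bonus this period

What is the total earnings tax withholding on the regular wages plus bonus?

Earnings Tax: taxable = R$12,788.00
  R$580.00 + 14.3% × (R$12,788.00 − R$6,400.00) = R$580.00 + 14.3% × R$6,388.00 = R$1,493.48
Supplemental (28.1% flat on bonus): 28.1% × R$7,000.00 = R$1,967.00
Total earnings tax: R$1,493.48 + R$1,967.00 = R$3,460.48

R$3,460.48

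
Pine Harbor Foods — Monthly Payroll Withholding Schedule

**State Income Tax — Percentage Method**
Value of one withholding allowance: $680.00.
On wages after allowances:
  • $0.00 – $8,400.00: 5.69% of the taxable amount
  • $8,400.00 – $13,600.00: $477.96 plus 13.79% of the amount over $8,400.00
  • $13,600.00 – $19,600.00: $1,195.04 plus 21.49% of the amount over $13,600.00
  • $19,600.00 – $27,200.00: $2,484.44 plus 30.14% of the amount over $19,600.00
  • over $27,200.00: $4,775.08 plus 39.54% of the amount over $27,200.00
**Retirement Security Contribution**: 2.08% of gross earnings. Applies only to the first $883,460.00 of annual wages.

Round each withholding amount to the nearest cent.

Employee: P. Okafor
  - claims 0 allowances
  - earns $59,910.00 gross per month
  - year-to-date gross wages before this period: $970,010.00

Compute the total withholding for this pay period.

$17,708.61

State Income Tax: taxable = $59,910.00
  $4,775.08 + 39.54% × ($59,910.00 − $27,200.00) = $4,775.08 + 39.54% × $32,710.00 = $17,708.61
Retirement Security Contribution: YTD $970,010.00 ≥ cap $883,460.00 → $0.00
Total: $17,708.61 + $0.00 = $17,708.61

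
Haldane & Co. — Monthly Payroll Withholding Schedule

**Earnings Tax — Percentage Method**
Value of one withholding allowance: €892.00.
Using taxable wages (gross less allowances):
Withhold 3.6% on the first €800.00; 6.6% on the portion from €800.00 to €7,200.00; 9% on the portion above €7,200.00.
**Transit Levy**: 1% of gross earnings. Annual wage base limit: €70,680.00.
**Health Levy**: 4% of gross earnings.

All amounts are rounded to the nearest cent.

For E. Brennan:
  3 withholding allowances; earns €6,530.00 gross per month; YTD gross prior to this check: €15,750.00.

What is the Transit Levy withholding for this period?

Transit Levy: 1% × €6,530.00 = €65.30

€65.30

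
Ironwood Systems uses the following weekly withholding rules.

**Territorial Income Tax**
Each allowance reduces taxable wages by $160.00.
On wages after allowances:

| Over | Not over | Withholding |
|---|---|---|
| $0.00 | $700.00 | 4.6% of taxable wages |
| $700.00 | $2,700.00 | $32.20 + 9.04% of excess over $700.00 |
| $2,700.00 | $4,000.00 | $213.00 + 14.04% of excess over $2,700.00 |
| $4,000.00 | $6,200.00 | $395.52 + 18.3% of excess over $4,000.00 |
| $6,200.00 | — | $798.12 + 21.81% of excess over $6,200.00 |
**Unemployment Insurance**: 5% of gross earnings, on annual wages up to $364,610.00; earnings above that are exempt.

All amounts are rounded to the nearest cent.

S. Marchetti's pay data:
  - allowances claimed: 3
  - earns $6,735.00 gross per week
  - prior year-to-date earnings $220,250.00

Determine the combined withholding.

$1,146.87

Territorial Income Tax: taxable = $6,735.00 − 3×$160.00 = $6,255.00
  $798.12 + 21.81% × ($6,255.00 − $6,200.00) = $798.12 + 21.81% × $55.00 = $810.12
Unemployment Insurance: 5% × $6,735.00 = $336.75
Total: $810.12 + $336.75 = $1,146.87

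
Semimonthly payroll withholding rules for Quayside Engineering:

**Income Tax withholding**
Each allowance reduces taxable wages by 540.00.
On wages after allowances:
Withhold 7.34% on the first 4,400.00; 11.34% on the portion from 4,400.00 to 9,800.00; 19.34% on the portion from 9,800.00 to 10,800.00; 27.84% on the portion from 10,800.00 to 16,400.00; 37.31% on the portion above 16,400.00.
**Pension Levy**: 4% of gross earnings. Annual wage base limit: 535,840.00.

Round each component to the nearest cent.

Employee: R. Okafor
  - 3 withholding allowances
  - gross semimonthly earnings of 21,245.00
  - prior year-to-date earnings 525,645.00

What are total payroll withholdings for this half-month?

Income Tax: taxable = 21,245.00 − 3×540.00 = 19,625.00
  2,687.76 + 37.31% × (19,625.00 − 16,400.00) = 2,687.76 + 37.31% × 3,225.00 = 3,891.01
Pension Levy: cap 535,840.00 − YTD 525,645.00 = 10,195.00 subject; 4% × 10,195.00 = 407.80
Total: 3,891.01 + 407.80 = 4,298.81

4,298.81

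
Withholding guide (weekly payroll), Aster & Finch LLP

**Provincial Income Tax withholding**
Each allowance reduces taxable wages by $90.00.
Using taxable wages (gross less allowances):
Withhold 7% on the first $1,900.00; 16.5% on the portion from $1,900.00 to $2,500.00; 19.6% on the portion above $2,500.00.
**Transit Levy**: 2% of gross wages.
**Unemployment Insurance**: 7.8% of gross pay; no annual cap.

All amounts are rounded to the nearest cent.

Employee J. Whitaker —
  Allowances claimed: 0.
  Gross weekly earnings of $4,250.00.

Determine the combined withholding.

$991.50

Provincial Income Tax: taxable = $4,250.00
  $232.00 + 19.6% × ($4,250.00 − $2,500.00) = $232.00 + 19.6% × $1,750.00 = $575.00
Transit Levy: 2% × $4,250.00 = $85.00
Unemployment Insurance: 7.8% × $4,250.00 = $331.50
Total: $575.00 + $85.00 + $331.50 = $991.50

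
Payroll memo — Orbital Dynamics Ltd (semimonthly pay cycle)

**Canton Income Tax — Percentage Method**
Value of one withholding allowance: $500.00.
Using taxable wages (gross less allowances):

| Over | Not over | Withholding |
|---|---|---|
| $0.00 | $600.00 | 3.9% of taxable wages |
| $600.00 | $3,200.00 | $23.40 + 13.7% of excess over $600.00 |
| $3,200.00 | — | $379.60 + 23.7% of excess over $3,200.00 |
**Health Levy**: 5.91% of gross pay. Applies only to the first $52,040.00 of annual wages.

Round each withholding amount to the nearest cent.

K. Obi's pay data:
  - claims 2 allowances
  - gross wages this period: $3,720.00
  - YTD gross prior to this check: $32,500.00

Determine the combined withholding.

$533.69

Canton Income Tax: taxable = $3,720.00 − 2×$500.00 = $2,720.00
  $23.40 + 13.7% × ($2,720.00 − $600.00) = $23.40 + 13.7% × $2,120.00 = $313.84
Health Levy: 5.91% × $3,720.00 = $219.85
Total: $313.84 + $219.85 = $533.69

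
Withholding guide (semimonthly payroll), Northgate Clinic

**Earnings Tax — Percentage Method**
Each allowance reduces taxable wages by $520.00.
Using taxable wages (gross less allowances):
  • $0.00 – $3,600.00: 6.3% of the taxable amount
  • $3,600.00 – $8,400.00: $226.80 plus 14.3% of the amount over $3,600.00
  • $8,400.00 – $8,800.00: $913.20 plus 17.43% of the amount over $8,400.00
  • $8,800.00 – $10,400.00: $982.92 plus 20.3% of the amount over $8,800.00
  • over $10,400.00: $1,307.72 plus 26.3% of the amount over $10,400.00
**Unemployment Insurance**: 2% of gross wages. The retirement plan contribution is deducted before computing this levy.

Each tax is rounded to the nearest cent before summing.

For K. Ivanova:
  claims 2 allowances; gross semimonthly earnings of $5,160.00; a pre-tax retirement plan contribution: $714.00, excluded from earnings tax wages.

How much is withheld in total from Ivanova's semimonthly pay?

$303.50

Earnings Tax: taxable = $5,160.00 − $714.00 − 2×$520.00 = $3,406.00
  6.3% × $3,406.00 = $214.58
Unemployment Insurance: 2% × $4,446.00 = $88.92
Total: $214.58 + $88.92 = $303.50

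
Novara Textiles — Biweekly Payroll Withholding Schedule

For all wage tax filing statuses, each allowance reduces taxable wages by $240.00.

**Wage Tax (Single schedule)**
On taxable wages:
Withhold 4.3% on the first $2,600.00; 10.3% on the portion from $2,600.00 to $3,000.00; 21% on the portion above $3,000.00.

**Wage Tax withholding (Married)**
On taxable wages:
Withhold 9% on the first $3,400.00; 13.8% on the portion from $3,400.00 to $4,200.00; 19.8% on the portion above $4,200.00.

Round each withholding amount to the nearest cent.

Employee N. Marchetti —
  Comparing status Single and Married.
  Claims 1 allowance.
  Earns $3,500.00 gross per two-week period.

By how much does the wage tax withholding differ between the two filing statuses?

Wage Tax (Single): taxable = $3,500.00 − 1×$240.00 = $3,260.00
  $153.00 + 21% × ($3,260.00 − $3,000.00) = $153.00 + 21% × $260.00 = $207.60
Wage Tax (Married): taxable = $3,500.00 − 1×$240.00 = $3,260.00
  9% × $3,260.00 = $293.40
Difference: |$207.60 − $293.40| = $85.80 (higher under Married)

$85.80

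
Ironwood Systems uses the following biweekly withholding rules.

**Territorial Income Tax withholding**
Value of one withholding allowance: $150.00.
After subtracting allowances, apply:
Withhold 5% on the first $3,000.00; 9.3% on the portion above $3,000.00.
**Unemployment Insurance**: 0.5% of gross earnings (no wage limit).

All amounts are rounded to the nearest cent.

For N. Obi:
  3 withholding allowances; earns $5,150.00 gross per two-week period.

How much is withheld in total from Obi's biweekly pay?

$333.85

Territorial Income Tax: taxable = $5,150.00 − 3×$150.00 = $4,700.00
  $150.00 + 9.3% × ($4,700.00 − $3,000.00) = $150.00 + 9.3% × $1,700.00 = $308.10
Unemployment Insurance: 0.5% × $5,150.00 = $25.75
Total: $308.10 + $25.75 = $333.85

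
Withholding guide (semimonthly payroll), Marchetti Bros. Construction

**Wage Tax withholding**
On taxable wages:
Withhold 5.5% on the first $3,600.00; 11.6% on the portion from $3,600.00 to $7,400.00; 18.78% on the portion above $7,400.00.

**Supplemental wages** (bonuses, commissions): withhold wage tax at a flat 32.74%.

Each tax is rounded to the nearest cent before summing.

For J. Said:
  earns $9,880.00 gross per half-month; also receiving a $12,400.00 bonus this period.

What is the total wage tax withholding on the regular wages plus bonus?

Wage Tax: taxable = $9,880.00
  $638.80 + 18.78% × ($9,880.00 − $7,400.00) = $638.80 + 18.78% × $2,480.00 = $1,104.54
Supplemental (32.74% flat on bonus): 32.74% × $12,400.00 = $4,059.76
Total wage tax: $1,104.54 + $4,059.76 = $5,164.30

$5,164.30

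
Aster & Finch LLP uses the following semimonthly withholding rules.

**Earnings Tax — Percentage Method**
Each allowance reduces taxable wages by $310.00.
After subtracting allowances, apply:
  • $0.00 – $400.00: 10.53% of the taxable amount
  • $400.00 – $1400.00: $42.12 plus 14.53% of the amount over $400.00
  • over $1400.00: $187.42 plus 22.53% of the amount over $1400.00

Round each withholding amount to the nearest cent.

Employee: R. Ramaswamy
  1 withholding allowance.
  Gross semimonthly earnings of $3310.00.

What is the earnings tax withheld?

Earnings Tax: taxable = $3310.00 − 1×$310.00 = $3000.00
  $187.42 + 22.53% × ($3000.00 − $1400.00) = $187.42 + 22.53% × $1600.00 = $547.90

$547.90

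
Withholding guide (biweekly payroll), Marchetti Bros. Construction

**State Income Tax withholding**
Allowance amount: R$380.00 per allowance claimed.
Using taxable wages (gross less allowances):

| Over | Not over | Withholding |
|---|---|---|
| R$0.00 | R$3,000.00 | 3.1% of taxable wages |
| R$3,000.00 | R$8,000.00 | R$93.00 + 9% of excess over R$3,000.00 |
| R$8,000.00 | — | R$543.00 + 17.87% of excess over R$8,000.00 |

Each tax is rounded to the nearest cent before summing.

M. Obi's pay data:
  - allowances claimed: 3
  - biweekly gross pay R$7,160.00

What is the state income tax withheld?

State Income Tax: taxable = R$7,160.00 − 3×R$380.00 = R$6,020.00
  R$93.00 + 9% × (R$6,020.00 − R$3,000.00) = R$93.00 + 9% × R$3,020.00 = R$364.80

R$364.80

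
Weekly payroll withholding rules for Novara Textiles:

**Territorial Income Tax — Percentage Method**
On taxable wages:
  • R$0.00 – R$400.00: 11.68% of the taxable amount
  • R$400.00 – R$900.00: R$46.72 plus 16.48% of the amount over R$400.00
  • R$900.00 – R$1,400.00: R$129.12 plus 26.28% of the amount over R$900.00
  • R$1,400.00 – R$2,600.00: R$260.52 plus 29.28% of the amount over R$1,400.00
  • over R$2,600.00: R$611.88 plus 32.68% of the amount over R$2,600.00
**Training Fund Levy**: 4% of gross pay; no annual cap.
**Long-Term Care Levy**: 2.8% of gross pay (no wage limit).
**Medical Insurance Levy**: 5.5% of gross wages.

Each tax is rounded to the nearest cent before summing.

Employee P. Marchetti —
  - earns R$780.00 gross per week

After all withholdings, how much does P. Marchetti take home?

R$574.72

Territorial Income Tax: taxable = R$780.00
  R$46.72 + 16.48% × (R$780.00 − R$400.00) = R$46.72 + 16.48% × R$380.00 = R$109.34
Training Fund Levy: 4% × R$780.00 = R$31.20
Long-Term Care Levy: 2.8% × R$780.00 = R$21.84
Medical Insurance Levy: 5.5% × R$780.00 = R$42.90
Total withheld: R$109.34 + R$31.20 + R$21.84 + R$42.90 = R$205.28
Net pay: R$780.00 − R$205.28 = R$574.72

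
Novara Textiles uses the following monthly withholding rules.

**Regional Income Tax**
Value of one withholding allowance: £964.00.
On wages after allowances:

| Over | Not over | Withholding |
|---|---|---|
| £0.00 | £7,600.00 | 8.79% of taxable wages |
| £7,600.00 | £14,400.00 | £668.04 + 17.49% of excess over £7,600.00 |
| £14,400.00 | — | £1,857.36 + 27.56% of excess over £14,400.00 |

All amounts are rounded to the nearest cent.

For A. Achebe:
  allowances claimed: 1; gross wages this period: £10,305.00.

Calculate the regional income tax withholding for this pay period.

£972.54

Regional Income Tax: taxable = £10,305.00 − 1×£964.00 = £9,341.00
  £668.04 + 17.49% × (£9,341.00 − £7,600.00) = £668.04 + 17.49% × £1,741.00 = £972.54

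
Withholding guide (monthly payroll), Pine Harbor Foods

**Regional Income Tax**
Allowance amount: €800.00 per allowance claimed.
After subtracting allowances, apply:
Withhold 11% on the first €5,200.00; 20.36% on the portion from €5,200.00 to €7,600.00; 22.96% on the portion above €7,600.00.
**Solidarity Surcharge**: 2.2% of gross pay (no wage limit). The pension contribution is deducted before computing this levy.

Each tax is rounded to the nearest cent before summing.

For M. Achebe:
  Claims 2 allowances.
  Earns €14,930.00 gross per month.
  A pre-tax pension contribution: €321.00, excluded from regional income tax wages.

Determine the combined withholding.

€2,623.95

Regional Income Tax: taxable = €14,930.00 − €321.00 − 2×€800.00 = €13,009.00
  €1,060.64 + 22.96% × (€13,009.00 − €7,600.00) = €1,060.64 + 22.96% × €5,409.00 = €2,302.55
Solidarity Surcharge: 2.2% × €14,609.00 = €321.40
Total: €2,302.55 + €321.40 = €2,623.95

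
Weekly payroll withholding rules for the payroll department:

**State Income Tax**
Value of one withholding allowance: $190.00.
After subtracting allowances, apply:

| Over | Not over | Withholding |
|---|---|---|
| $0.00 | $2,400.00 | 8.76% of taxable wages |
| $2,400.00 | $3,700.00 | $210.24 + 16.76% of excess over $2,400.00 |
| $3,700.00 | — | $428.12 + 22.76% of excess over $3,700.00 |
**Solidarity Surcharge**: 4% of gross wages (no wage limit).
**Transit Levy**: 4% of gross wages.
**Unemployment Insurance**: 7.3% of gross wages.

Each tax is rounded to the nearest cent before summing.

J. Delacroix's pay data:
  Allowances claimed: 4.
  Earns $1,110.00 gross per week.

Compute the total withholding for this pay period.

State Income Tax: taxable = $1,110.00 − 4×$190.00 = $350.00
  8.76% × $350.00 = $30.66
Solidarity Surcharge: 4% × $1,110.00 = $44.40
Transit Levy: 4% × $1,110.00 = $44.40
Unemployment Insurance: 7.3% × $1,110.00 = $81.03
Total: $30.66 + $44.40 + $44.40 + $81.03 = $200.49

$200.49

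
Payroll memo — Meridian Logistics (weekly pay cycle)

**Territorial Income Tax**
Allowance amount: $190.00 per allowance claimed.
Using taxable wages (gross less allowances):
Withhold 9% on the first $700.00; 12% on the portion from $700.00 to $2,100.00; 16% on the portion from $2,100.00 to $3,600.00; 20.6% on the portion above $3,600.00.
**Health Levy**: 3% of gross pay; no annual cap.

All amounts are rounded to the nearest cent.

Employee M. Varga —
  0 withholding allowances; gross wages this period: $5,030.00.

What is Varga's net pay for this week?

$4,113.52

Territorial Income Tax: taxable = $5,030.00
  $471.00 + 20.6% × ($5,030.00 − $3,600.00) = $471.00 + 20.6% × $1,430.00 = $765.58
Health Levy: 3% × $5,030.00 = $150.90
Total withheld: $765.58 + $150.90 = $916.48
Net pay: $5,030.00 − $916.48 = $4,113.52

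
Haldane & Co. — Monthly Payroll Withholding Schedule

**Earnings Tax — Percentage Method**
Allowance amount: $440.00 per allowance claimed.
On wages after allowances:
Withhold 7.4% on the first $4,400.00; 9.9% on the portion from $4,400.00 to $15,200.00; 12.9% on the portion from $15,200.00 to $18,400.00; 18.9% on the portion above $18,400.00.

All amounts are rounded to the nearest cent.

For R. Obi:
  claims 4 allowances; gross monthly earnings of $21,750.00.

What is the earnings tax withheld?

$2,108.11

Earnings Tax: taxable = $21,750.00 − 4×$440.00 = $19,990.00
  $1,807.60 + 18.9% × ($19,990.00 − $18,400.00) = $1,807.60 + 18.9% × $1,590.00 = $2,108.11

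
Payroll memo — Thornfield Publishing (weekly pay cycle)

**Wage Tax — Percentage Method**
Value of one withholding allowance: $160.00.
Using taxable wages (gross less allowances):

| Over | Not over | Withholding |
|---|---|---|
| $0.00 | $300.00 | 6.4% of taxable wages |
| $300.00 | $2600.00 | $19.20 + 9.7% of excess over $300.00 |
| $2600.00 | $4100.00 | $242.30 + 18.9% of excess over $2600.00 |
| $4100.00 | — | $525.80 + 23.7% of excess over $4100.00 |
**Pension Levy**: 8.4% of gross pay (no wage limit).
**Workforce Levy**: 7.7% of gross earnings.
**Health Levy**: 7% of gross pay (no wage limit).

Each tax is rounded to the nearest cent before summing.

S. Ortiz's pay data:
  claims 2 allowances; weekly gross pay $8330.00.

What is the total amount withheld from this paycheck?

Wage Tax: taxable = $8330.00 − 2×$160.00 = $8010.00
  $525.80 + 23.7% × ($8010.00 − $4100.00) = $525.80 + 23.7% × $3910.00 = $1452.47
Pension Levy: 8.4% × $8330.00 = $699.72
Workforce Levy: 7.7% × $8330.00 = $641.41
Health Levy: 7% × $8330.00 = $583.10
Total: $1452.47 + $699.72 + $641.41 + $583.10 = $3376.70

$3376.70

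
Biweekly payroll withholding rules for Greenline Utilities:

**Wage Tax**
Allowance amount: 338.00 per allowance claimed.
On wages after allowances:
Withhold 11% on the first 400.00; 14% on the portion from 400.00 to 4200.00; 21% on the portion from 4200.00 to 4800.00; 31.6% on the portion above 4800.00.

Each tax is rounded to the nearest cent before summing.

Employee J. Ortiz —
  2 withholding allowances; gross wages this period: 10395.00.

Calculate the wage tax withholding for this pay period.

Wage Tax: taxable = 10395.00 − 2×338.00 = 9719.00
  702.00 + 31.6% × (9719.00 − 4800.00) = 702.00 + 31.6% × 4919.00 = 2256.40

2256.40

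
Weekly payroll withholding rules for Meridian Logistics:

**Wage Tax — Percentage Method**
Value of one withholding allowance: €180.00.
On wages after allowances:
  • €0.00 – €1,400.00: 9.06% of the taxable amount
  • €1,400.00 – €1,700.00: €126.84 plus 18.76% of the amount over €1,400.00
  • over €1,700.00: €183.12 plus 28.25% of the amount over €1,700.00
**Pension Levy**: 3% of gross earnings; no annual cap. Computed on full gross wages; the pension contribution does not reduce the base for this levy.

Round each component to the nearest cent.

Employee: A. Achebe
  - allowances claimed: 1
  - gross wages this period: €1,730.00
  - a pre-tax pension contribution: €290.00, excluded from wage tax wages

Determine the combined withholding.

Wage Tax: taxable = €1,730.00 − €290.00 − 1×€180.00 = €1,260.00
  9.06% × €1,260.00 = €114.16
Pension Levy: 3% × €1,730.00 = €51.90
Total: €114.16 + €51.90 = €166.06

€166.06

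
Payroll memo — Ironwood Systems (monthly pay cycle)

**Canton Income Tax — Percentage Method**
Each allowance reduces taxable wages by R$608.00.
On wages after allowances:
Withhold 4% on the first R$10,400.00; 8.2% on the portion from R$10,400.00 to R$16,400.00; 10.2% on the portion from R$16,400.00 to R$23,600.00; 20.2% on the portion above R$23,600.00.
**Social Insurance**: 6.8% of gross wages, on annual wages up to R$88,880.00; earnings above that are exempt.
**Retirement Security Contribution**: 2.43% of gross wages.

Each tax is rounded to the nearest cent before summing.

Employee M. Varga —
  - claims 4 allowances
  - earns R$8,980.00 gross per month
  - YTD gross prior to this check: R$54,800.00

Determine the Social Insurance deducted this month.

Social Insurance: 6.8% × R$8,980.00 = R$610.64

R$610.64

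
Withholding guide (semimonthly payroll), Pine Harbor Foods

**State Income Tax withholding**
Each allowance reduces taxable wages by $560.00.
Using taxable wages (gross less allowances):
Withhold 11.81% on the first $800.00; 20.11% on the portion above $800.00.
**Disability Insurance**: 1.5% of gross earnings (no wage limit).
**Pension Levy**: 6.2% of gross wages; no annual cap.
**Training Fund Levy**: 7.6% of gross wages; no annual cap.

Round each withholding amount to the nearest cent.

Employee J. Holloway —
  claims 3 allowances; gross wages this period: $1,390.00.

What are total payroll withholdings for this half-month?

State Income Tax: taxable = $1,390.00 − 3×$560.00 = $-290.00
  Taxable ≤ 0 → $0.00
Disability Insurance: 1.5% × $1,390.00 = $20.85
Pension Levy: 6.2% × $1,390.00 = $86.18
Training Fund Levy: 7.6% × $1,390.00 = $105.64
Total: $0.00 + $20.85 + $86.18 + $105.64 = $212.67

$212.67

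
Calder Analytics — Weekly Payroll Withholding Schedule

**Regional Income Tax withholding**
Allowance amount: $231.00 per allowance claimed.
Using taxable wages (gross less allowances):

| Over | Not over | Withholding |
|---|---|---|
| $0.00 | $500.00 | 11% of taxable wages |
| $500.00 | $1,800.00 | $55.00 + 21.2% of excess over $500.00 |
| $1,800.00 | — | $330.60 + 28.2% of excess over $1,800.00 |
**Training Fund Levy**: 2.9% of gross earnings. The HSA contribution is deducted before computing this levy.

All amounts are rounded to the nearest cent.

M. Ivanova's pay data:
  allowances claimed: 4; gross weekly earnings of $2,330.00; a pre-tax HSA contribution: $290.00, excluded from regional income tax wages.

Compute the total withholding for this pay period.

Regional Income Tax: taxable = $2,330.00 − $290.00 − 4×$231.00 = $1,116.00
  $55.00 + 21.2% × ($1,116.00 − $500.00) = $55.00 + 21.2% × $616.00 = $185.59
Training Fund Levy: 2.9% × $2,040.00 = $59.16
Total: $185.59 + $59.16 = $244.75

$244.75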